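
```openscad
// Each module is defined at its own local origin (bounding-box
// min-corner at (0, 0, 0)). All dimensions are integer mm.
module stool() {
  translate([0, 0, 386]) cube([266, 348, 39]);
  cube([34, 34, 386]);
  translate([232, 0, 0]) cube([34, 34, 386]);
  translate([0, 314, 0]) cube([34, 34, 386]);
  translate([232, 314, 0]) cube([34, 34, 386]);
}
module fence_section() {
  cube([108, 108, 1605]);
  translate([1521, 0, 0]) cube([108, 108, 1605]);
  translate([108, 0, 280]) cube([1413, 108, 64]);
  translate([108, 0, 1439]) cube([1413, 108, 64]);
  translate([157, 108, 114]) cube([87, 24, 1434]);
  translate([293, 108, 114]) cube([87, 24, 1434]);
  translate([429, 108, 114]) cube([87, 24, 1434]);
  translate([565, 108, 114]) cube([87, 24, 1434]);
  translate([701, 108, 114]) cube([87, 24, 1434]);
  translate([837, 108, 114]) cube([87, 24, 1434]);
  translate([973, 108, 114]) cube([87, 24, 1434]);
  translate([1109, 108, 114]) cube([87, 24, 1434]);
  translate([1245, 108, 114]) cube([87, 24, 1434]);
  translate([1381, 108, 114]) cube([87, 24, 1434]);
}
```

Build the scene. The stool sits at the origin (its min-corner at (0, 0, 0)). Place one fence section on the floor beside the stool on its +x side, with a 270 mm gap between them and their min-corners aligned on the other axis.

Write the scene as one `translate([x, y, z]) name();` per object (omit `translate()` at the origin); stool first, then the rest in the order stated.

stool();
translate([536, 0, 0]) fence_section();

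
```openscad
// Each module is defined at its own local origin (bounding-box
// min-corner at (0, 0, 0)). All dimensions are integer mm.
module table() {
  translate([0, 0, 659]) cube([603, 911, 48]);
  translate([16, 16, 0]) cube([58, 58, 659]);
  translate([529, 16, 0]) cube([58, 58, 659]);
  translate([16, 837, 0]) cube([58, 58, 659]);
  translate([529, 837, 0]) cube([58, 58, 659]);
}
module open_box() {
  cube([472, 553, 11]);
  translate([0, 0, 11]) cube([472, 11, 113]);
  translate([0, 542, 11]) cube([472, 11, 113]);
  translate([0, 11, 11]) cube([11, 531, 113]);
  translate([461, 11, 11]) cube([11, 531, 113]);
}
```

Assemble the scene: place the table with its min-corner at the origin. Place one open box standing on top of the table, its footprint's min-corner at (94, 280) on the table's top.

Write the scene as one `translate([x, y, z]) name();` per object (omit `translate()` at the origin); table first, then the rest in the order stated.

table();
translate([94, 280, 707]) open_box();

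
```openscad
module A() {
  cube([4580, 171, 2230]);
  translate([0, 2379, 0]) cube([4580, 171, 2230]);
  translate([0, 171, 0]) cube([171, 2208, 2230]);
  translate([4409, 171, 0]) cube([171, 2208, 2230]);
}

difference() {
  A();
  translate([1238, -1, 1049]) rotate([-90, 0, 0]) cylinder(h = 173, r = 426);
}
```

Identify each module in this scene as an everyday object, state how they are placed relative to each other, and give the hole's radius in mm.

A is a house frame. The house frame has a circular hole through its front wall. The hole's radius is 426 mm.

The subtracted cylinder has r = 426 mm.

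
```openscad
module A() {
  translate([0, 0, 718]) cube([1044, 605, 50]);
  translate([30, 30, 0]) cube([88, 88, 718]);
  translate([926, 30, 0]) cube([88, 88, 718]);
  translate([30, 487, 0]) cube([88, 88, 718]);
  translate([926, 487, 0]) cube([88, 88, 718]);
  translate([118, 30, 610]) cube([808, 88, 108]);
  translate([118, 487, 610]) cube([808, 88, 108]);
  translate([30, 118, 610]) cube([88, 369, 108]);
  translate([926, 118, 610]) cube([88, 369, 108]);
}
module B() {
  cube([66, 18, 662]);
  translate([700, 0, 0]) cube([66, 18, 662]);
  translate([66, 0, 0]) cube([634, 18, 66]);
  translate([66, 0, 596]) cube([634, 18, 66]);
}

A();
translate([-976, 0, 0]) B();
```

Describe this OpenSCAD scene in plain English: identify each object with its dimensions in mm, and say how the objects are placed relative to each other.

A is a table: top 1044 mm (x) × 605 mm (y), 50 mm thick, upper face at z = 768 mm, on four 88×88 mm square legs, each inset 30 mm from the nearest pair of top edges, running from z = 0 to the bottom of the top. Four apron rails, 88 mm thick and 108 mm tall, run between adjacent legs with their top edges flush with the underside of the top and their outer faces flush with the legs' outer faces.

B is a rectangular picture frame lying in the x–z plane (depth along y). The opening is 634 mm wide (x) by 530 mm tall (z), surrounded by a border 66 mm wide on all four sides. The frame is 18 mm deep and is made of two full-height vertical stiles with two horizontal rails fitted between them.

The picture frame is on the floor beside the table on its −x side.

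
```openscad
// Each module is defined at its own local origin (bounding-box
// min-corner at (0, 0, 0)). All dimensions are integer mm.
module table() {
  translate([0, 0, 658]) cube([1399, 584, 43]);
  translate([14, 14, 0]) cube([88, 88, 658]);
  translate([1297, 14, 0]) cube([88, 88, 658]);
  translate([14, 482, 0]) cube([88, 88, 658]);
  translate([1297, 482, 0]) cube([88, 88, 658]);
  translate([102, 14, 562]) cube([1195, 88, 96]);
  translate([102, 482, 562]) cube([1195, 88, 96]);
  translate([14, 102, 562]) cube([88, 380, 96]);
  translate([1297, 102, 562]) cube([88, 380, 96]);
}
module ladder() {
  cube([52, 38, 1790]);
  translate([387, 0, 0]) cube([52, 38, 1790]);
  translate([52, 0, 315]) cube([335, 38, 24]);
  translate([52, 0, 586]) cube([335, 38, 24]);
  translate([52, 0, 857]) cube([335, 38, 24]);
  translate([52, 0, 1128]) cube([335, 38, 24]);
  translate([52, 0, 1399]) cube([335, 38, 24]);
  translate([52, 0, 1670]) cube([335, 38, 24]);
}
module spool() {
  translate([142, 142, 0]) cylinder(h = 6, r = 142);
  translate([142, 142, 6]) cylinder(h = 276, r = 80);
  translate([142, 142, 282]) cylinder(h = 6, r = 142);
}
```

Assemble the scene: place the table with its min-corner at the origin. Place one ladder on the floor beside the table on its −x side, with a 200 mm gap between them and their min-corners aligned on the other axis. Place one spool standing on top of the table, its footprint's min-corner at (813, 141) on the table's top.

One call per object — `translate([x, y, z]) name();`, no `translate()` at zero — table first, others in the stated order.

table();
translate([-639, 0, 0]) ladder();
translate([813, 141, 701]) spool();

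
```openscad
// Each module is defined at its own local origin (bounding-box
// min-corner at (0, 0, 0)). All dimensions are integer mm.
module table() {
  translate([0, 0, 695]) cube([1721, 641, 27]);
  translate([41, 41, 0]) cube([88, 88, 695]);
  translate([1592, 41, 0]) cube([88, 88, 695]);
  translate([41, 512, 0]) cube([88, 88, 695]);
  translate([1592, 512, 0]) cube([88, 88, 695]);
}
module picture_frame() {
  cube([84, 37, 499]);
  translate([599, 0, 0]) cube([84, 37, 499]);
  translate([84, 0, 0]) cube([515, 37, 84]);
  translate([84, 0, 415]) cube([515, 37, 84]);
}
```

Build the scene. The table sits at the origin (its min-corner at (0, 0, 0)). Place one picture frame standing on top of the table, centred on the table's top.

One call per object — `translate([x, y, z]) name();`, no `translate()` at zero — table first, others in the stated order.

table();
translate([519, 302, 722]) picture_frame();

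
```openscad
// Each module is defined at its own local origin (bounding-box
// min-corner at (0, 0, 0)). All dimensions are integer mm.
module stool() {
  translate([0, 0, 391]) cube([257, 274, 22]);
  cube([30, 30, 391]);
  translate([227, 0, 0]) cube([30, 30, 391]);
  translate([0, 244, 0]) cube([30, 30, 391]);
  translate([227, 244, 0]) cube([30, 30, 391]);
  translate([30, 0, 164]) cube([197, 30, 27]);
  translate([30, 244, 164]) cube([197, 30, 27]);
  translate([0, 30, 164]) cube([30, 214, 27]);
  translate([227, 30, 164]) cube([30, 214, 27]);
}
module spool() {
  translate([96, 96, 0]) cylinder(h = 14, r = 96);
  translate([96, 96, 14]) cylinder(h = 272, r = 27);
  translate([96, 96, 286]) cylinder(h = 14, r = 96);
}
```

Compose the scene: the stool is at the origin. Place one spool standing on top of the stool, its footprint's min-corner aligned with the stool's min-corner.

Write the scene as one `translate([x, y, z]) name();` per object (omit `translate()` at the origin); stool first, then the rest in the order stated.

stool();
translate([0, 0, 413]) spool();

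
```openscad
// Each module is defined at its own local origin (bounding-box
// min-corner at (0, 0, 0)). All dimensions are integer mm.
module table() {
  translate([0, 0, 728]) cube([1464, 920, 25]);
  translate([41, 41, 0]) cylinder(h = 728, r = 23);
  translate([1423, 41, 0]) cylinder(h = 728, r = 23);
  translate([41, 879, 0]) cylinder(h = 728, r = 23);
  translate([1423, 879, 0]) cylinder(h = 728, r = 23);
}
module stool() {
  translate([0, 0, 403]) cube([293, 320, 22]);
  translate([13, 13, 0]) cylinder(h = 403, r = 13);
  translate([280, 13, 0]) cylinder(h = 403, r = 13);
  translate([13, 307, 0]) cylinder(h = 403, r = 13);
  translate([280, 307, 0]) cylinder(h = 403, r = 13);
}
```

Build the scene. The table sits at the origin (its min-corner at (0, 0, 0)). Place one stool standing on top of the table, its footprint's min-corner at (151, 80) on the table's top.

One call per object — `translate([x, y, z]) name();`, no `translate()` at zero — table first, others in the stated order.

table();
translate([151, 80, 753]) stool();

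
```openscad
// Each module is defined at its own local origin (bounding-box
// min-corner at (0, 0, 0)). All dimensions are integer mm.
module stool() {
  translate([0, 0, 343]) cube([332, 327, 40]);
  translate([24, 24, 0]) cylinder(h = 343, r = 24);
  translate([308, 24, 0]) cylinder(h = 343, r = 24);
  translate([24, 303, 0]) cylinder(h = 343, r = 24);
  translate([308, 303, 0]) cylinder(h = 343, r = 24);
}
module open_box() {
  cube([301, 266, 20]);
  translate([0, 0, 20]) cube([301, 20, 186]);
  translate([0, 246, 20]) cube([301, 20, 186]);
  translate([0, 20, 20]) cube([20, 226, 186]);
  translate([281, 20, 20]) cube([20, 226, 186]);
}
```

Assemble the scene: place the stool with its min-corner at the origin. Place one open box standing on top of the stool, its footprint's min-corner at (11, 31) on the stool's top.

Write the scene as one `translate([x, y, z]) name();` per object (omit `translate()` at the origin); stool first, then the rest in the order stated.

stool();
translate([11, 31, 383]) open_box();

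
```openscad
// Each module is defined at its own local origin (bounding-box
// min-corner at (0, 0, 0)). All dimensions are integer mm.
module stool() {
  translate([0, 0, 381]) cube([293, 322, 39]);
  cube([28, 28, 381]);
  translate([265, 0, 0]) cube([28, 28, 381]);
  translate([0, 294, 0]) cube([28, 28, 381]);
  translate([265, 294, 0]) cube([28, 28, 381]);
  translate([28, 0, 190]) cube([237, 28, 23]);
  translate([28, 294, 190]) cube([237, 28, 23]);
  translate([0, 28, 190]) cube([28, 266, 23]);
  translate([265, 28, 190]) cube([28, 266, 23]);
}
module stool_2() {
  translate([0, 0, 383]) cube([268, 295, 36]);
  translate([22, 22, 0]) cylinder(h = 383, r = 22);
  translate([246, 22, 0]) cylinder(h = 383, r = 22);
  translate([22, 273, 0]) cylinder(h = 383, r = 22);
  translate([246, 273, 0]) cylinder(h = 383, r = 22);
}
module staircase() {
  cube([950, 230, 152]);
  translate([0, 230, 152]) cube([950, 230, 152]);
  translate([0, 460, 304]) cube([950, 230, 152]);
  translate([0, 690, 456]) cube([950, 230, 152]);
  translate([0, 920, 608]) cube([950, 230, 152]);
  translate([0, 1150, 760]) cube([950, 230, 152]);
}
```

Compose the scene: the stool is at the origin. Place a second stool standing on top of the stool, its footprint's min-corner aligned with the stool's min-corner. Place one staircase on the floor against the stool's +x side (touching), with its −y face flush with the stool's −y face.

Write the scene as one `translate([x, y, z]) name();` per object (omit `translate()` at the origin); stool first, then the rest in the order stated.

stool();
translate([0, 0, 420]) stool_2();
translate([293, 0, 0]) staircase();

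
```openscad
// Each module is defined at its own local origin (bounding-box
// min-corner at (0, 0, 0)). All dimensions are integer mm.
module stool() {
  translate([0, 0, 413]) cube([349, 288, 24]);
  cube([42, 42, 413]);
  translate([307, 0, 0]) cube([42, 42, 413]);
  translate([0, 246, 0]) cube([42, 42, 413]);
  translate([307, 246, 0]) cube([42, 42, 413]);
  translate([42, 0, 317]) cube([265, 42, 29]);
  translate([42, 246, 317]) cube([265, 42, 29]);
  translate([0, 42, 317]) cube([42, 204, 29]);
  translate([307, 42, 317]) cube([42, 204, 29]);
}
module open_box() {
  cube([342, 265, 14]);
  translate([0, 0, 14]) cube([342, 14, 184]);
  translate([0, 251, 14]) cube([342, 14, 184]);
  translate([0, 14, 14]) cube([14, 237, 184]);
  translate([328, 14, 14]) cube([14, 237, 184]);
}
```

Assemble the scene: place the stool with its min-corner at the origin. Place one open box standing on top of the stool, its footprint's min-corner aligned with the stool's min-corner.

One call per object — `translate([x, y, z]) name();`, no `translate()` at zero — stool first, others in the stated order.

stool();
translate([0, 0, 437]) open_box();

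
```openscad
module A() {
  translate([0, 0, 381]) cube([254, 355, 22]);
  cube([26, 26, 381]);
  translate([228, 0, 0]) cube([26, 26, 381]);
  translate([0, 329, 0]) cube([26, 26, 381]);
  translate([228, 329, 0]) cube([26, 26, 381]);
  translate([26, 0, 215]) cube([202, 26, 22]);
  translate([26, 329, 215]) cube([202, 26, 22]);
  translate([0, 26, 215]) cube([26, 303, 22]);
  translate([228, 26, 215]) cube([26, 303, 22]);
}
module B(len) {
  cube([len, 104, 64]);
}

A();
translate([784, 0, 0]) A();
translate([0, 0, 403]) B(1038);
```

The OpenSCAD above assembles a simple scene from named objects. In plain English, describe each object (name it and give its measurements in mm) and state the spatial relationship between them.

A is a four-legged stool. The seat is a 254×355×22 mm slab whose top surface is at z = 403 mm; four square legs, each 26×26 mm in cross-section, run from the floor (z = 0) to the underside of the seat, each flush with a corner of the seat. Four stretchers, 26 mm wide and 22 mm tall, connect adjacent legs with their undersides at z = 215 mm, each running between the inner faces of the legs it joins and aligned with the legs' outer faces on the other axis.

B is a rectangular beam 1038 mm long (x), 104 mm deep (y), 64 mm thick (z).

The beam spans the tops of two stools placed 530 mm apart, resting at z = 403 mm.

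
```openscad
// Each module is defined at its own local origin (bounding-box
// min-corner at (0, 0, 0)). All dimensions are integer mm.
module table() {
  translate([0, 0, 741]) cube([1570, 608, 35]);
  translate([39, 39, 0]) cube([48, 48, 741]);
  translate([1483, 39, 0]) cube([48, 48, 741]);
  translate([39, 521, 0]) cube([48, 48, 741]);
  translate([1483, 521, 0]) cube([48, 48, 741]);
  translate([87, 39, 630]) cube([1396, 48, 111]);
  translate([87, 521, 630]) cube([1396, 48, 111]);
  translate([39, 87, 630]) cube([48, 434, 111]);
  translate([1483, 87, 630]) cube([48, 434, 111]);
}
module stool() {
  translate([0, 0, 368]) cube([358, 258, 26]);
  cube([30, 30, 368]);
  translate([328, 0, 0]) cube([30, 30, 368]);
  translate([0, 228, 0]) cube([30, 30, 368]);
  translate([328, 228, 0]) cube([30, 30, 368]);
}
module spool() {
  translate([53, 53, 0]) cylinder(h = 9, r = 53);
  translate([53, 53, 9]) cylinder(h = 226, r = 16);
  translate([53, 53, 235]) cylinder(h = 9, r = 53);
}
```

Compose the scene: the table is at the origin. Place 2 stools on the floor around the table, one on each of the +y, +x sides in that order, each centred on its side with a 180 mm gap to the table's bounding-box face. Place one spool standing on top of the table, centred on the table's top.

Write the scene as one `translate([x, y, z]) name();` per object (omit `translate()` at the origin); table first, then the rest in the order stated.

table();
translate([606, 788, 0]) stool();
translate([1750, 175, 0]) stool();
translate([732, 251, 776]) spool();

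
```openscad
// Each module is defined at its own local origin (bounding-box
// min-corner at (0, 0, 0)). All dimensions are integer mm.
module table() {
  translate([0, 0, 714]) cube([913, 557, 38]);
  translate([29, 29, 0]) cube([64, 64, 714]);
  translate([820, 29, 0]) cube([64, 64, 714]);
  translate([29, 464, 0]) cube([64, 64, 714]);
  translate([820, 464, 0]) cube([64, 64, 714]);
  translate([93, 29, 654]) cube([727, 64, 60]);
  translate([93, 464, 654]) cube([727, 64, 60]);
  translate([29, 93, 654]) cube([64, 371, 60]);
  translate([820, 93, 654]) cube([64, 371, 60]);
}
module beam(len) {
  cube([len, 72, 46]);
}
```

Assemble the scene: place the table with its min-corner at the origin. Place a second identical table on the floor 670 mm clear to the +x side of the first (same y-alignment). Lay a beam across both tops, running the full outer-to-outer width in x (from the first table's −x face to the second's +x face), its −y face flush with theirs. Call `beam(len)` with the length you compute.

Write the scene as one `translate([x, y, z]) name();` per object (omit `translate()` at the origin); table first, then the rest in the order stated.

table();
translate([1583, 0, 0]) table();
translate([0, 0, 752]) beam(2496);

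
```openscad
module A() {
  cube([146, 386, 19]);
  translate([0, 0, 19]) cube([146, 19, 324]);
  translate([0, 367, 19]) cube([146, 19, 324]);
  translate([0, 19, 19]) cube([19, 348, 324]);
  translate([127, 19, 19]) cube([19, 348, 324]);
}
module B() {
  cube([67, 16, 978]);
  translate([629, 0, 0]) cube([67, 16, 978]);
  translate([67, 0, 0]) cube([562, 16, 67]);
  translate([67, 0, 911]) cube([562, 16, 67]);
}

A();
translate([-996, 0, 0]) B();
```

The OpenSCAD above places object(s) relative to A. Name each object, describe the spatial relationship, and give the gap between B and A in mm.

The picture frame's nearest face is 300 mm from the open box's −x face.

A is an open box. B is a picture frame. The picture frame is on the floor beside the open box on its −x side. The gap between the picture frame and the open box is 300 mm.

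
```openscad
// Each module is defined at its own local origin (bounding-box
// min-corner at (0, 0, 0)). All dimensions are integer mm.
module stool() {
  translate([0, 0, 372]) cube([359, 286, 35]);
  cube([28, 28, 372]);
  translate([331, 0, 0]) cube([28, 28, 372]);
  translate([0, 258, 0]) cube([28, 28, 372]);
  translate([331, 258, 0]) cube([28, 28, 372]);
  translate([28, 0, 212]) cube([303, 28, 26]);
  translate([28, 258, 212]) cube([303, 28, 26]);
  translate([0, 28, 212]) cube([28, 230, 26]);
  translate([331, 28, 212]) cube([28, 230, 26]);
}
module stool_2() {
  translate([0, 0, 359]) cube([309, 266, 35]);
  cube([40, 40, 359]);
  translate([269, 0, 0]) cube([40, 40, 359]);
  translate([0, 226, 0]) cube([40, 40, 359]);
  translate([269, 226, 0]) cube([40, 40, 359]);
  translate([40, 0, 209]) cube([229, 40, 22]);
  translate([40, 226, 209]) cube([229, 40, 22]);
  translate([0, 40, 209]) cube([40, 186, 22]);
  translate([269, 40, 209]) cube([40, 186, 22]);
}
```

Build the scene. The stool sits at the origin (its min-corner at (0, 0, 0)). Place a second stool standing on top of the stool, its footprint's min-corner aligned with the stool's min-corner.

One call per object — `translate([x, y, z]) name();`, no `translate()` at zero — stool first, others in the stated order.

stool();
translate([0, 0, 407]) stool_2();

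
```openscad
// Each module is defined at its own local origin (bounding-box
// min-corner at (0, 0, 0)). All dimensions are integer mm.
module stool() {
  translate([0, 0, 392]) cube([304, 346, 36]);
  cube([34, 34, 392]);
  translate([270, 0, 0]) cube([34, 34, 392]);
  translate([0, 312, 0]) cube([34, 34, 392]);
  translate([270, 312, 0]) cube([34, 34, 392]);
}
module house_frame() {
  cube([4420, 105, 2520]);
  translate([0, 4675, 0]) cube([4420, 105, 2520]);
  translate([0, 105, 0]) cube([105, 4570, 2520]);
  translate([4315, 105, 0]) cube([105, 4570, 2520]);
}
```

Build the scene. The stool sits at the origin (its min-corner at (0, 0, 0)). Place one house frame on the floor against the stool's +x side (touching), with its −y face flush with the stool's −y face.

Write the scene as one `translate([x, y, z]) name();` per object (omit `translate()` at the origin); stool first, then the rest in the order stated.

stool();
translate([304, 0, 0]) house_frame();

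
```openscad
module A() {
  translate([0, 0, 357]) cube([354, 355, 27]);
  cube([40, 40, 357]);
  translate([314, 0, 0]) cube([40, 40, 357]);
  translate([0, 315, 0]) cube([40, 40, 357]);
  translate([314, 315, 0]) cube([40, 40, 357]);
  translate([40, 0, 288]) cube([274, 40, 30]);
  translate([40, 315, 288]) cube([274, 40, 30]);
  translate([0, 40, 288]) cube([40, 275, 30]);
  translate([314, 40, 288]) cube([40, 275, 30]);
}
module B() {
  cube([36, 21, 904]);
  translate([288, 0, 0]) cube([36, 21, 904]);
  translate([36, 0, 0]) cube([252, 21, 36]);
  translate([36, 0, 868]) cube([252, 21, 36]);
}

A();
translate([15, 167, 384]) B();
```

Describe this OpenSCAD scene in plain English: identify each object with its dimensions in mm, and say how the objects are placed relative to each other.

A is a four-legged stool. The seat is 354×355 mm, 27 mm thick, top at z = 384 mm. It stands on four square legs, each 40×40 mm in cross-section, from z = 0 to the seat underside, each flush with a corner of the seat. Four stretchers, 40 mm wide and 30 mm tall, connect adjacent legs with their undersides at z = 288 mm, each running between the inner faces of the legs it joins and aligned with the legs' outer faces on the other axis.

B is a picture frame with a 252×832 mm rectangular opening (x by z) and a uniform 36 mm border on every side. Frame depth is 21 mm along y. It is built from two vertical stiles running the full outside height and two horizontal rails spanning the gap between the stiles.

The picture frame is on top of the stool, centred.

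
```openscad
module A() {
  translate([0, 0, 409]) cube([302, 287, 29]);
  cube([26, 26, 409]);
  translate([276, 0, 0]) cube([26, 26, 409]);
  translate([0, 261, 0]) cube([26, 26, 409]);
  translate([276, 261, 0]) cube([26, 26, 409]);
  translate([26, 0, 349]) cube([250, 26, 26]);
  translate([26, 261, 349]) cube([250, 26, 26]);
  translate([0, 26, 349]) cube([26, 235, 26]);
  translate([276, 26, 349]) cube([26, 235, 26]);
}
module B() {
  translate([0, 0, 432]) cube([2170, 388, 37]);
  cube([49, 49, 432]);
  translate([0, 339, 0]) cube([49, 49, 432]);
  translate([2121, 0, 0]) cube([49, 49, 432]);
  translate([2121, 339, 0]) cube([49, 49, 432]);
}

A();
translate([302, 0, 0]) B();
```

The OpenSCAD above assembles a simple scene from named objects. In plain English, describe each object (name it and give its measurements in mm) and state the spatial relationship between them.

A is a four-legged stool. The seat is a 302×287×29 mm slab whose top surface is at z = 438 mm; four square legs, each 26×26 mm in cross-section, run from the floor (z = 0) to the underside of the seat, each flush with a corner of the seat. Four stretchers, 26 mm wide and 26 mm tall, connect adjacent legs with their undersides at z = 349 mm, each running between the inner faces of the legs it joins and aligned with the legs' outer faces on the other axis.

B is a bench: a 2170×388 mm seat slab, 37 mm thick, top at z = 469 mm, on four 49×49 mm square legs flush with the seat corners and standing on z = 0.

The bench is against the stool's +x side, with their −y faces flush.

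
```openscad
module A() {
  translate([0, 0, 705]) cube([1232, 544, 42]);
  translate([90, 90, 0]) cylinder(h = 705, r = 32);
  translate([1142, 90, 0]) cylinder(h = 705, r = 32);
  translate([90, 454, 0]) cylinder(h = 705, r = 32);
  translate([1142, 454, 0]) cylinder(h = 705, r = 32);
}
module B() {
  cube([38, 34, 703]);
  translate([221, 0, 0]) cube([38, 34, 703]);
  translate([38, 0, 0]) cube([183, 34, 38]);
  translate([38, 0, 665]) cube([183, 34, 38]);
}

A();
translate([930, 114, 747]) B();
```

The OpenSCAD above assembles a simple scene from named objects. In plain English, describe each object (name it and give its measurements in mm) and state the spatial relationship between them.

A is a rectangular dining table. The top is 1232×544×42 mm with its upper surface at z = 747 mm. It stands on four round legs of 64 mm diameter, each leg's bounding box inset 58 mm from the nearest pair of top edges, running from the floor to the underside of the top.

B is a rectangular picture frame lying in the x–z plane (depth along y). The opening is 183 mm wide (x) by 627 mm tall (z), surrounded by a border 38 mm wide on all four sides. The frame is 34 mm deep and is made of two full-height vertical stiles with two horizontal rails fitted between them.

The picture frame is on top of the table.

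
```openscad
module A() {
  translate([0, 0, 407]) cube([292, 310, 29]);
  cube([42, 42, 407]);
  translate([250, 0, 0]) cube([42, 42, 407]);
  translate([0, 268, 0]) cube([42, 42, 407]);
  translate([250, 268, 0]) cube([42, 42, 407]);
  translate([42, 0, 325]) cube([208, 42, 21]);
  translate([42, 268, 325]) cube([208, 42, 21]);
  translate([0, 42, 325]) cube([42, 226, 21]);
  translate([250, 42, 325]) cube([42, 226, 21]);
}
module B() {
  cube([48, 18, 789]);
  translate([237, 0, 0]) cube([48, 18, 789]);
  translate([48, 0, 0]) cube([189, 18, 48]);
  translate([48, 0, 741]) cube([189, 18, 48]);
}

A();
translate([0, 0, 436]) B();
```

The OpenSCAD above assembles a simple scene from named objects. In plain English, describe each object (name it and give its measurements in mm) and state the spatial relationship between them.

A is a four-legged stool. The seat is a 292×310×29 mm slab whose top surface is at z = 436 mm; four square legs, each 42×42 mm in cross-section, run from the floor (z = 0) to the underside of the seat, each flush with a corner of the seat. Four stretchers, 42 mm wide and 21 mm tall, connect adjacent legs with their undersides at z = 325 mm, each running between the inner faces of the legs it joins and aligned with the legs' outer faces on the other axis.

B is a rectangular picture frame lying in the x–z plane (depth along y). The opening is 189 mm wide (x) by 693 mm tall (z), surrounded by a border 48 mm wide on all four sides. The frame is 18 mm deep and is made of two full-height vertical stiles with two horizontal rails fitted between them.

The picture frame is on top of the stool.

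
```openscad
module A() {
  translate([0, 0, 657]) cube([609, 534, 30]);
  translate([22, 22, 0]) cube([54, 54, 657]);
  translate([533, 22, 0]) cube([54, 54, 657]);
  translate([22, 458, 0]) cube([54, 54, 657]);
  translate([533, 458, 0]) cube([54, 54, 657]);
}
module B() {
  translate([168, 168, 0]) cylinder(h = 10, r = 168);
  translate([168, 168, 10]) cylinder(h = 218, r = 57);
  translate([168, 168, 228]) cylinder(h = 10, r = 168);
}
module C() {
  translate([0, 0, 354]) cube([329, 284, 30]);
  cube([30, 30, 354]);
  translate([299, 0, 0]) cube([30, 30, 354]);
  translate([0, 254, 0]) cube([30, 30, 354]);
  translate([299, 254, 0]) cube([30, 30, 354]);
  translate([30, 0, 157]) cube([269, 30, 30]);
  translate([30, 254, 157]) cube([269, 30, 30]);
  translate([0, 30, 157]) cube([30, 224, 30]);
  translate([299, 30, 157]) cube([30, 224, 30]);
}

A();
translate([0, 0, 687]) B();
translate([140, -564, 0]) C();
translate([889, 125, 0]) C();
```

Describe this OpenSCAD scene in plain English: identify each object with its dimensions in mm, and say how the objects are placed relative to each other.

A is a rectangular dining table. The top is 609×534×30 mm with its upper surface at z = 687 mm. It stands on four 54×54 mm square legs, each inset 22 mm from the nearest pair of top edges, running from the floor to the underside of the top.

B is a spool: two coaxial disc flanges of radius 168 mm and thickness 10 mm, joined by a core cylinder of radius 57 mm and height 218 mm. The lower flange rests on z = 0 and the three cylinders share a vertical axis.

C is a four-legged stool. The seat is 329×284 mm, 30 mm thick, top at z = 384 mm. It stands on four square legs, each 30×30 mm in cross-section, from z = 0 to the seat underside, each flush with a corner of the seat. Four stretchers, 30 mm wide and 30 mm tall, connect adjacent legs with their undersides at z = 157 mm, each running between the inner faces of the legs it joins and aligned with the legs' outer faces on the other axis.

The spool is on top of the table. Two stools sit around the table at the −y, +x sides.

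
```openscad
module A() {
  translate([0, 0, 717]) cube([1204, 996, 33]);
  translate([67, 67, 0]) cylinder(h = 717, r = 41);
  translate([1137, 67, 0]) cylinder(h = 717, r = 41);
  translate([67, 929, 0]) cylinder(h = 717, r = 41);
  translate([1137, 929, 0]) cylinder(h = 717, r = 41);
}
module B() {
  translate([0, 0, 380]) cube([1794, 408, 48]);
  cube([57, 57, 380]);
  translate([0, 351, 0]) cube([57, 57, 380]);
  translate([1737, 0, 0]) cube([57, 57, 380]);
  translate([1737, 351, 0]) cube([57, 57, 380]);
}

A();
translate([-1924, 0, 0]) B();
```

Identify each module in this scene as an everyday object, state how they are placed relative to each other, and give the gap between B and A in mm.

The bench's nearest face is 130 mm from the table's −x face.

A is a table. B is a bench. The bench is on the floor beside the table on its −x side. The gap between the bench and the table is 130 mm.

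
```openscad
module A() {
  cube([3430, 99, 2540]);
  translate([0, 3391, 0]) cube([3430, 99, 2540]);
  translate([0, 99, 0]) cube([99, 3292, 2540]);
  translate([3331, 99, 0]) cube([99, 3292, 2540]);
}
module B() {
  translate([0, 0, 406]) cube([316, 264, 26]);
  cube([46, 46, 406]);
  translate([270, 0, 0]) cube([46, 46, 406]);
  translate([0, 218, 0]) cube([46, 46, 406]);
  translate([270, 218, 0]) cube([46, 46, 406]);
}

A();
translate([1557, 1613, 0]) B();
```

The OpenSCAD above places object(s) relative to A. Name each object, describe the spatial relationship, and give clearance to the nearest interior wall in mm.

A is a house frame. B is a stool. The stool sits inside the house frame, centred. The clearance to the nearest interior wall is 1458 mm.

Clearances: x = 1458, y = 1514; minimum 1458 mm.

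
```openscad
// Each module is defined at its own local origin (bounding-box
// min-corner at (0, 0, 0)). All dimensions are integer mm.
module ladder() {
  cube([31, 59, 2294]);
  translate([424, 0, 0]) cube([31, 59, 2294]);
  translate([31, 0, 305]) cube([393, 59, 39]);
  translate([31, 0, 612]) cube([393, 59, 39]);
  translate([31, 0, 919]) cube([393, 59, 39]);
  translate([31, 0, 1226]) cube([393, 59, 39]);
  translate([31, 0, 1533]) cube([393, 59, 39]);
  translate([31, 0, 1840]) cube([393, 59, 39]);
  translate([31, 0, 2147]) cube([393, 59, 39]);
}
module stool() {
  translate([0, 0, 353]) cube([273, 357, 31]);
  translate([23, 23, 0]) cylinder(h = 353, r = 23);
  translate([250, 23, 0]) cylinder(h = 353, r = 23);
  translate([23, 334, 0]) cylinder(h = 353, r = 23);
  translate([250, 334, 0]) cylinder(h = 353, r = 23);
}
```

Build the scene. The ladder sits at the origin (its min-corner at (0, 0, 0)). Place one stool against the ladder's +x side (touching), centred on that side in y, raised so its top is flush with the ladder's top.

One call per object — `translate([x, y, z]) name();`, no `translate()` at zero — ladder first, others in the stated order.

ladder();
translate([455, -149, 1910]) stool();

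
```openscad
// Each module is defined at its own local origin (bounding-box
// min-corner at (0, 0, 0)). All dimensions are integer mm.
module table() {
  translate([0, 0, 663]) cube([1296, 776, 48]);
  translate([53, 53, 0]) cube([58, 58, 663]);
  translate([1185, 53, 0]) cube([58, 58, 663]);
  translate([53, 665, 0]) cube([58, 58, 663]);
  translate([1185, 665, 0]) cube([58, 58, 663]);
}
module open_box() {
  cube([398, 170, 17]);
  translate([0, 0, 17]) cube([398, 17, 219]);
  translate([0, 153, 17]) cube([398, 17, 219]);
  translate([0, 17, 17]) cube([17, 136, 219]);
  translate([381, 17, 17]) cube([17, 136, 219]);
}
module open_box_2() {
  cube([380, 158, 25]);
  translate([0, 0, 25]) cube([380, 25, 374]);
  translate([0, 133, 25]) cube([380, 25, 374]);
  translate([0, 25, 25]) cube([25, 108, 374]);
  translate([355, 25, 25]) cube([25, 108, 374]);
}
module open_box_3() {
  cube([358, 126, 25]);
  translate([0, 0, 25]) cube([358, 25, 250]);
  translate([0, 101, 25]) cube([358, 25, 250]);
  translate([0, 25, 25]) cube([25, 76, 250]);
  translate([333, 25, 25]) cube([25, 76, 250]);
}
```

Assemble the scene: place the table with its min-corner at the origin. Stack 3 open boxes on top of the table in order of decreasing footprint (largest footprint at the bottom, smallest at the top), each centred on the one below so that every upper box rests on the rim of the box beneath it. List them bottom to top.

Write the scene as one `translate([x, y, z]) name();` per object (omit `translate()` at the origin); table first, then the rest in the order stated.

table();
translate([449, 303, 711]) open_box();
translate([458, 309, 947]) open_box_2();
translate([469, 325, 1346]) open_box_3();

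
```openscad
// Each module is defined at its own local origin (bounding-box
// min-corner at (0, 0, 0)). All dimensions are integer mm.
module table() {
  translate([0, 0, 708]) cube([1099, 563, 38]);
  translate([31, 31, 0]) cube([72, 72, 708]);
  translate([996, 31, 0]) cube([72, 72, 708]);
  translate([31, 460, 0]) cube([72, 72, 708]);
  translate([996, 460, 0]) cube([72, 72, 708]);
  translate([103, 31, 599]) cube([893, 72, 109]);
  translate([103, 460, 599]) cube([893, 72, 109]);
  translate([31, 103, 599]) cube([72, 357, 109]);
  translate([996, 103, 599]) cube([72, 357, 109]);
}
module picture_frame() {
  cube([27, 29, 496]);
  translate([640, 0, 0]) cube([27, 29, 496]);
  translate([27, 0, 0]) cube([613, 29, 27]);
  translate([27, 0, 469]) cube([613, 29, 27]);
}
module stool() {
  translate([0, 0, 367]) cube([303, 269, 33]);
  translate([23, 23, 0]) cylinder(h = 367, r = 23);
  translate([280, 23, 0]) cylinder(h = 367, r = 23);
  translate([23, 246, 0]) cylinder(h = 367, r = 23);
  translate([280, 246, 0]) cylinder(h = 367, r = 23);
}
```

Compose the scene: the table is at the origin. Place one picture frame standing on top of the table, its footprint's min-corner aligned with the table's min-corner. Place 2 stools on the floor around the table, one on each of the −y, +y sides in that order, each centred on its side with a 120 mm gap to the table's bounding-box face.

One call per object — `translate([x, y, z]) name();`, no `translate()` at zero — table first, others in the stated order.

table();
translate([0, 0, 746]) picture_frame();
translate([398, -389, 0]) stool();
translate([398, 683, 0]) stool();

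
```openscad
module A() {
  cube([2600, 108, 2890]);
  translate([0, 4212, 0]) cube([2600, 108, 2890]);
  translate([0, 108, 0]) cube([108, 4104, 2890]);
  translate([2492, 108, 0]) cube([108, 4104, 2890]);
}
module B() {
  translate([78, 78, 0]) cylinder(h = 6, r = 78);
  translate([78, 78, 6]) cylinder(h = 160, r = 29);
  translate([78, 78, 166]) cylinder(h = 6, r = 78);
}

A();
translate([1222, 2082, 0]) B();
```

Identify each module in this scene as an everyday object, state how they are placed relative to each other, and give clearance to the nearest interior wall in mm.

Clearances: x = 1114, y = 1974; minimum 1114 mm.

A is a house frame. B is a spool. The spool sits inside the house frame, centred. The clearance to the nearest interior wall is 1114 mm.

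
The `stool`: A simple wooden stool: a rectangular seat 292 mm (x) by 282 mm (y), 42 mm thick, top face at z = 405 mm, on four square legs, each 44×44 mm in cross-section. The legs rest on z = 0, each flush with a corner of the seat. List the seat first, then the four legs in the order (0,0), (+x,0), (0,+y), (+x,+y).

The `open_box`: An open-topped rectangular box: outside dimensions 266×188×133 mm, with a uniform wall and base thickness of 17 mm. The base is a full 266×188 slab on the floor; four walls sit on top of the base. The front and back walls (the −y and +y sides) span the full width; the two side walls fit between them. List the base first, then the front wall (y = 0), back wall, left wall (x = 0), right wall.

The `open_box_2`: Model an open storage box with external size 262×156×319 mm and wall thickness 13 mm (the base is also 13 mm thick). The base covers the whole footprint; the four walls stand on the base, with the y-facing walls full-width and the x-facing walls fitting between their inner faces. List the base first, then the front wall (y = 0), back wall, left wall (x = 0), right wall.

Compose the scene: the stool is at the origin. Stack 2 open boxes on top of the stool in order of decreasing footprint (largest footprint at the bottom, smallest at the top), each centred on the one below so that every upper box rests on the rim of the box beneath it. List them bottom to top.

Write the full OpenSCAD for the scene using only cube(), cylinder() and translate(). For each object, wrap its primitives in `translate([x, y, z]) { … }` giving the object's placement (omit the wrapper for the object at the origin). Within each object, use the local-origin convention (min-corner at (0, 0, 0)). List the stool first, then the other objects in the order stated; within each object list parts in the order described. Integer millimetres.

translate([0, 0, 363]) cube([292, 282, 42]);
cube([44, 44, 363]);
translate([248, 0, 0]) cube([44, 44, 363]);
translate([0, 238, 0]) cube([44, 44, 363]);
translate([248, 238, 0]) cube([44, 44, 363]);
translate([13, 47, 405]) {
  cube([266, 188, 17]);
  translate([0, 0, 17]) cube([266, 17, 116]);
  translate([0, 171, 17]) cube([266, 17, 116]);
  translate([0, 17, 17]) cube([17, 154, 116]);
  translate([249, 17, 17]) cube([17, 154, 116]);
}
translate([15, 63, 538]) {
  cube([262, 156, 13]);
  translate([0, 0, 13]) cube([262, 13, 306]);
  translate([0, 143, 13]) cube([262, 13, 306]);
  translate([0, 13, 13]) cube([13, 130, 306]);
  translate([249, 13, 13]) cube([13, 130, 306]);
}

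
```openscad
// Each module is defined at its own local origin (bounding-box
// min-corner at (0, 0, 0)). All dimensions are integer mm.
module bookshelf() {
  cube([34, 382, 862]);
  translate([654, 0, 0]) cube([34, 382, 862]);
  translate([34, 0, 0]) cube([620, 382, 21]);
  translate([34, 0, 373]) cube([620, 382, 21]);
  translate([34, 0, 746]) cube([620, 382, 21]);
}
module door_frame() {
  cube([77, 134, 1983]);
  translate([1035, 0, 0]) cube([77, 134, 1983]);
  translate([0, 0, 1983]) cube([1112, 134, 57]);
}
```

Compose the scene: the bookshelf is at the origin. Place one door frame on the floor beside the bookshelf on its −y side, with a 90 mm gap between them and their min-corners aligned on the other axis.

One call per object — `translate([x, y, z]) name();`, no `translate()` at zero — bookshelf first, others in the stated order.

bookshelf();
translate([0, -224, 0]) door_frame();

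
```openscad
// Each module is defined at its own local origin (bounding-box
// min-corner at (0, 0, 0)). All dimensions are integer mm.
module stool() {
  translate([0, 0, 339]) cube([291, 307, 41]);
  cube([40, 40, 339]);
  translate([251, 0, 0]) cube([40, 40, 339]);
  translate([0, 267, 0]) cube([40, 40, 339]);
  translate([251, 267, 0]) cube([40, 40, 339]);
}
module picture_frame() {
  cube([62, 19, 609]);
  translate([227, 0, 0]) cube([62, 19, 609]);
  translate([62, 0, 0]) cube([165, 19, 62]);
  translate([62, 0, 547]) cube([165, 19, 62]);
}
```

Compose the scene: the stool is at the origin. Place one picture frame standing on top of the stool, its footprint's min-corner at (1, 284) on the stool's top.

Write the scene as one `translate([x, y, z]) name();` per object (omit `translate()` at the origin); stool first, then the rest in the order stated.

stool();
translate([1, 284, 380]) picture_frame();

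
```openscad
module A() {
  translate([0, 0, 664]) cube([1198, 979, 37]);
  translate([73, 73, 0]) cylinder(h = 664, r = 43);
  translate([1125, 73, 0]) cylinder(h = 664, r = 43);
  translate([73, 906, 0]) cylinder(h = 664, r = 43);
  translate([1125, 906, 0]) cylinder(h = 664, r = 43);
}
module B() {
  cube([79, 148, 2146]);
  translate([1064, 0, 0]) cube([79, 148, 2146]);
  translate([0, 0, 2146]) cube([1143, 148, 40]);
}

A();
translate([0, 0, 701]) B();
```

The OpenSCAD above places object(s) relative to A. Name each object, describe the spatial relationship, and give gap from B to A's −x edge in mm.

The door frame's min-x is at 0; the table's min-x is 0; gap = 0 mm.

A is a table. B is a door frame. The door frame is on top of the table. The gap from the door frame to the table's −x edge is 0 mm.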